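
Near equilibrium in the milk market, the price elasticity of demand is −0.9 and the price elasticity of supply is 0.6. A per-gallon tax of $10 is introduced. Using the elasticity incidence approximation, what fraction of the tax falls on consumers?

Consumers' share ≈ 0.4.

Incidence ratio: consumers' share ≈ εs / (εs + |εd|) = 0.6 / (0.6 + 0.9) = 0.4.
Supply is the less elastic side, so consumers bear the smaller share.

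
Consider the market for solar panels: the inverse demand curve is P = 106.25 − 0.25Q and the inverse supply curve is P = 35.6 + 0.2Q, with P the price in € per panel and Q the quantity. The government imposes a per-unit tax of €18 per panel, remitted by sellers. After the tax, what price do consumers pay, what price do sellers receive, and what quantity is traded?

Consumers pay €77; sellers receive €59; quantity = 117.

Inverting to Q(P) form: Qd = 425 − 4P; Qs = 5P − 178.
Before the tax: set 425 − 4P = 5P − 178 → P* = €67, Q* = 157.
With the tax collected from sellers, supply shifts: Qs = 5(P − 18) − 178.
Solving gives Q = 117 with consumers paying €77 and sellers receiving €59 (the €18 wedge).
The less price-elastic side of the market bears the larger share of a per-unit tax.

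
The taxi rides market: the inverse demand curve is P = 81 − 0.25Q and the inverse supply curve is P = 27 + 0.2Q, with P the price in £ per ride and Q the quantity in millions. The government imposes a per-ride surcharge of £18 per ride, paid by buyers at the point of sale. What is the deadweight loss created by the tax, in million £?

Deadweight loss = £360 million.

Inverting to Q(P) form: Qd = 324 − 4P; Qs = 5P − 135.
Before the tax: set 324 − 4P = 5P − 135 → P* = £51, Q* = 120.
With the tax collected from buyers, demand (in seller-price terms) shifts: Qd = 324 − 4(P + 18).
New equilibrium: buyers pay £61, producers receive £43, Q = 80. (Wedge: Pb − Ps = 18.)
Quantity falls by |ΔQ| = |120 − 80| = 40.
DWL = ½ · t · |ΔQ| = ½ · 18 · 40 = £360.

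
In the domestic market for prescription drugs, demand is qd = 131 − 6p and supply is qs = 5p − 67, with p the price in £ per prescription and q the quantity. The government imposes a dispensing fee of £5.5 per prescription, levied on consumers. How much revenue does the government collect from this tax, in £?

Without the tax, 131 − 6p = 5p − 67 gives 11p = 198, so p* = £18 and q* = 23.
With the tax collected from consumers, demand (in seller-price terms) shifts: qd = 131 − 6(p + 5.5).
New equilibrium: consumers pay £20.5, sellers receive £15, q = 8. (Wedge: pb − ps = 5.5.)
Revenue = t · Q = 5.5 · 8 = £44.

Tax revenue = £44.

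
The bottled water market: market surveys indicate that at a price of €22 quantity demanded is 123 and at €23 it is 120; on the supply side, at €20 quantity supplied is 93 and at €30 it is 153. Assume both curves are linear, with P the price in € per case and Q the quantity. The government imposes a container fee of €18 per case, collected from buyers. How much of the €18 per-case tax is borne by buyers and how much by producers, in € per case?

Demand slope: (120 − 123)/(23 − 22) = -3, so Qd = 189 − 3P.
Supply slope: (153 − 93)/(30 − 20) = 6, so Qs = 6P − 27.
Without the tax, 189 − 3P = 6P − 27 gives 9P = 216, so P* = €24 and Q* = 117.
With the tax collected from buyers, demand (in seller-price terms) shifts: Qd = 189 − 3(P + 18).
Solving gives Q = 81 with buyers paying €36 and producers receiving €18 (the €18 wedge).
Burden on buyers: €12; on producers: €6. (They sum to €18.)

Buyers bear €12 per case; producers bear €6 per case.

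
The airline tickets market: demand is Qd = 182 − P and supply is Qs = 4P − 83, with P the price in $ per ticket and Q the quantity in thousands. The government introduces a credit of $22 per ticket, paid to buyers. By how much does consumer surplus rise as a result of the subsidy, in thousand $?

Without the subsidy, 182 − P = 4P − 83 gives 5P = 265, so P* = $53 and Q* = 129.
With a per-unit subsidy paid to buyers, each effectively pays P − 22, so demand becomes Qd = 182 − (P − 22).
Solving gives Q = 146.6 with buyers paying $35.4 and sellers receiving $57.4 (the $22 wedge).
ΔCS is the trapezoid between Q = 146.6 and Q = 129 of height $17.6: ½ · (129 + 146.6) · 17.6 = $2425.28.

Consumer surplus rises by $2425.28 thousand.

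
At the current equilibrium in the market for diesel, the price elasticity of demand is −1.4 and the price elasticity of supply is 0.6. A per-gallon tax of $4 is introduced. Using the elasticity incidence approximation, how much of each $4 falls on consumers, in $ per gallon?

Consumers bear ≈ $1.2 per gallon.

Incidence ratio: consumers' share ≈ εs / (εs + |εd|) = 0.6 / (0.6 + 1.4) = 0.3.
So consumers bear ≈ 0.3 × $4 = $1.2; sellers bear $2.8.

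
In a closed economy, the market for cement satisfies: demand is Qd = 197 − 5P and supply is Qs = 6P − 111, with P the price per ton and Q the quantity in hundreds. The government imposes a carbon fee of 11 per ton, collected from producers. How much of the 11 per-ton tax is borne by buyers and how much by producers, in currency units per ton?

Buyers bear 6 per ton; producers bear 5 per ton.

Before the tax: set 197 − 5P = 6P − 111 → P* = 28, Q* = 57.
With the tax collected from producers, supply shifts: Qs = 6(P − 11) − 111.
New equilibrium: buyers pay 34, producers receive 23, Q = 27. (Wedge: Pb − Ps = 11.)
Burden on buyers: 6; on producers: 5. (They sum to 11.)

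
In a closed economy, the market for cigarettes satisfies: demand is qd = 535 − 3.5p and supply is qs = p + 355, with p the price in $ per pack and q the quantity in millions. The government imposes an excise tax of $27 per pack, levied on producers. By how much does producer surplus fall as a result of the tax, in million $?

Producer surplus falls by $8074.5 million.

Without the tax, 535 − 3.5p = p + 355 gives 4.5p = 180, so p* = $40 and q* = 395.
With the tax collected from producers, supply shifts: qs = (p − 27) + 355.
Solving gives q = 374 with buyers paying $46 and producers receiving $19 (the $27 wedge).
ΔPS is the trapezoid between Q = 374 and Q = 395 of height $21: ½ · (395 + 374) · 21 = $8074.5.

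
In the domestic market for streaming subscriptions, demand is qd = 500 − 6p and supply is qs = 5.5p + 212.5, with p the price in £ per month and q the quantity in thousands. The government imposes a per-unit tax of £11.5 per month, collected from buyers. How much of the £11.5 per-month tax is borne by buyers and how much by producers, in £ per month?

Buyers bear £5.5 per month; producers bear £6 per month.

Without the tax, 500 − 6p = 5.5p + 212.5 gives 11.5p = 287.5, so p* = £25 and q* = 350.
With the tax collected from buyers, demand (in seller-price terms) shifts: qd = 500 − 6(p + 11.5).
Solving gives q = 317 with buyers paying £30.5 and producers receiving £19 (the £11.5 wedge).
Burden on buyers: £5.5; on producers: £6. (They sum to £11.5.)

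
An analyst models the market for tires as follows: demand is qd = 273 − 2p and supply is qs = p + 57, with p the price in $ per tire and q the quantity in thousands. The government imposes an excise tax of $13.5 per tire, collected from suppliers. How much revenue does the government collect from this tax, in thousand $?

Tax revenue = $1620 thousand.

Without the tax, 273 − 2p = p + 57 gives 3p = 216, so p* = $72 and q* = 129.
With the tax collected from suppliers, supply shifts: qs = (p − 13.5) + 57.
Solving gives q = 120 with consumers paying $76.5 and suppliers receiving $63 (the $13.5 wedge).
Revenue = t · Q = 13.5 · 120 = $1620.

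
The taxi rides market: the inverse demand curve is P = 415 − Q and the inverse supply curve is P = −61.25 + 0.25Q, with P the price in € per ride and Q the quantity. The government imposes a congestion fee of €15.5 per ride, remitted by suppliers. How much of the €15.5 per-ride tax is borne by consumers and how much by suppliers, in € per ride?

Consumers bear €12.4 per ride; suppliers bear €3.1 per ride.

Inverting to Q(P) form: Qd = 415 − P; Qs = 4P + 245.
Without the tax, 415 − P = 4P + 245 gives 5P = 170, so P* = €34 and Q* = 381.
With the tax collected from suppliers, supply shifts: Qs = 4(P − 15.5) + 245.
Solving gives Q = 368.6 with consumers paying €46.4 and suppliers receiving €30.9 (the €15.5 wedge).
Burden on consumers: €12.4; on suppliers: €3.1. (They sum to €15.5.)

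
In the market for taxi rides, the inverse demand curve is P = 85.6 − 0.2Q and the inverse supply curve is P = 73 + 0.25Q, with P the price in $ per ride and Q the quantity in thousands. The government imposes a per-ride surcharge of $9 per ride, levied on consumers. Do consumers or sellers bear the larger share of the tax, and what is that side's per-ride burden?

Inverting to Q(P) form: Qd = 428 − 5P; Qs = 4P − 292.
Before the tax: set 428 − 5P = 4P − 292 → P* = $80, Q* = 28.
With the tax collected from consumers, demand (in seller-price terms) shifts: Qd = 428 − 5(P + 9).
Solving gives Q = 8 with consumers paying $84 and sellers receiving $75 (the $9 wedge).
Per-ride burden: consumers $4, sellers $5.
Sellers take the larger share because supply is less price-elastic here (demand slope 5 vs supply slope 4).
The less price-elastic side of the market bears the larger share of a per-unit tax.

Sellers bear the larger share: $5 per ride.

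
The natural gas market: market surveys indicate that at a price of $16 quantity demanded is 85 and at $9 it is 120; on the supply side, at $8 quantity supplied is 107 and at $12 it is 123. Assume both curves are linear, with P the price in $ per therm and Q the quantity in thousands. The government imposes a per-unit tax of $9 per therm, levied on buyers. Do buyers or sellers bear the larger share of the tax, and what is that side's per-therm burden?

Demand slope: (120 − 85)/(9 − 16) = -5, so Qd = 165 − 5P.
Supply slope: (123 − 107)/(12 − 8) = 4, so Qs = 4P + 75.
Without the tax, 165 − 5P = 4P + 75 gives 9P = 90, so P* = $10 and Q* = 115.
With the tax collected from buyers, demand (in seller-price terms) shifts: Qd = 165 − 5(P + 9).
New equilibrium: buyers pay $14, sellers receive $5, Q = 95. (Wedge: Pb − Ps = 9.)
Per-therm burden: buyers $4, sellers $5.
Sellers take the larger share because supply is less price-elastic here (demand slope 5 vs supply slope 4).

Sellers bear the larger share: $5 per therm.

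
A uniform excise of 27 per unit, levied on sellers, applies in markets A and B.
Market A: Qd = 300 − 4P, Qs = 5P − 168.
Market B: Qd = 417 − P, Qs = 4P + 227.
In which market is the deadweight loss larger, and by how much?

Market A, by 518.4.

Market A: pre-tax P* = 52, Q* = 92; post-tax Q = 32; deadweight loss = 810.
Market B: pre-tax P* = 38, Q* = 379; post-tax Q = 357.4; deadweight loss = 291.6.
Difference: 810 vs 291.6 → market A is larger by 518.4.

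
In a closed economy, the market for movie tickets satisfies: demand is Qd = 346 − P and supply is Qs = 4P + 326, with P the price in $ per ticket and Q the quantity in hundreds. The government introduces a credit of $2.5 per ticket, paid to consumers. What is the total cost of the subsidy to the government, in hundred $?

Government outlay = $860 hundred.

Before the subsidy: set 346 − P = 4P + 326 → P* = $4, Q* = 342.
With a per-unit subsidy paid to consumers, each effectively pays P − 2.5, so demand becomes Qd = 346 − (P − 2.5).
New equilibrium: consumers pay $2, producers receive $4.5, Q = 344. (Wedge: Pb − Ps = −2.5.)
Outlay = t · Q = 2.5 · 344 = $860.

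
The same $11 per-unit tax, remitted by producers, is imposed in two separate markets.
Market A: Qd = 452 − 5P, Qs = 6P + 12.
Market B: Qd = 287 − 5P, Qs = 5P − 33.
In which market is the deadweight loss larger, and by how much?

Market A, by $13.75.

Market A: pre-tax P* = $40, Q* = 252; post-tax Q = 222; deadweight loss = $165.
Market B: pre-tax P* = $32, Q* = 127; post-tax Q = 99.5; deadweight loss = $151.25.
Difference: $165 vs $151.25 → market A is larger by $13.75.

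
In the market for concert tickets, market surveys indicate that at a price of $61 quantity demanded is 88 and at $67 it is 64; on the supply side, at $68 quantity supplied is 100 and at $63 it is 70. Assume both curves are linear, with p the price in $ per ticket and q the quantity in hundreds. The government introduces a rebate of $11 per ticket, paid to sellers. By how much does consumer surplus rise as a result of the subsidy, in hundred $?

Demand slope: (64 − 88)/(67 − 61) = -4, so qd = 332 − 4p.
Supply slope: (70 − 100)/(63 − 68) = 6, so qs = 6p − 308.
Without the subsidy, 332 − 4p = 6p − 308 gives 10p = 640, so p* = $64 and q* = 76.
With a per-unit subsidy paid to sellers, each receives p + 11 per unit sold, so supply becomes qs = 6(p + 11) − 308.
New equilibrium: buyers pay $57.4, sellers receive $68.4, q = 102.4. (Wedge: pb − ps = −11.)
ΔCS is the trapezoid between Q = 102.4 and Q = 76 of height $6.6: ½ · (76 + 102.4) · 6.6 = $588.72.

Consumer surplus rises by $588.72 hundred.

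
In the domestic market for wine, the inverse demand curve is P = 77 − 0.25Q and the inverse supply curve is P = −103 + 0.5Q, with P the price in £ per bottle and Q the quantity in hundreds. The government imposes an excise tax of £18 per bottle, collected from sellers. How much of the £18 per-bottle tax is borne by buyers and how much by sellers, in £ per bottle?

Inverting to Q(P) form: Qd = 308 − 4P; Qs = 2P + 206.
Before the tax: set 308 − 4P = 2P + 206 → P* = £17, Q* = 240.
With the tax collected from sellers, supply shifts: Qs = 2(P − 18) + 206.
New equilibrium: buyers pay £23, sellers receive £5, Q = 216. (Wedge: Pb − Ps = 18.)
Burden on buyers: £6; on sellers: £12. (They sum to £18.)
The less price-elastic side of the market bears the larger share of a per-unit tax.

Buyers bear £6 per bottle; sellers bear £12 per bottle.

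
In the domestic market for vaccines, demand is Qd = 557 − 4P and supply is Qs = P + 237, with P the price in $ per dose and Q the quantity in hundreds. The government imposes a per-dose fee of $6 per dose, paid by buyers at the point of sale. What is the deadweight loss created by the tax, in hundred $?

Deadweight loss = $14.4 hundred.

Before the tax: set 557 − 4P = P + 237 → P* = $64, Q* = 301.
With the tax collected from buyers, demand (in seller-price terms) shifts: Qd = 557 − 4(P + 6).
New equilibrium: buyers pay $65.2, sellers receive $59.2, Q = 296.2. (Wedge: Pb − Ps = 6.)
Quantity falls by |ΔQ| = |301 − 296.2| = 4.8.
DWL = ½ · t · |ΔQ| = ½ · 6 · 4.8 = $14.4.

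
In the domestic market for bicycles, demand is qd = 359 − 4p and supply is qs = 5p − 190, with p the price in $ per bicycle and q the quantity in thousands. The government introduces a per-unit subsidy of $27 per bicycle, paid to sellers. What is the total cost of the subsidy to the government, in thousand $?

Government outlay = $4725 thousand.

Before the subsidy: set 359 − 4p = 5p − 190 → p* = $61, q* = 115.
With a per-unit subsidy paid to sellers, each receives p + 27 per unit sold, so supply becomes qs = 5(p + 27) − 190.
Solving gives q = 175 with consumers paying $46 and sellers receiving $73 (the $27 wedge).
Outlay = t · Q = 27 · 175 = $4725.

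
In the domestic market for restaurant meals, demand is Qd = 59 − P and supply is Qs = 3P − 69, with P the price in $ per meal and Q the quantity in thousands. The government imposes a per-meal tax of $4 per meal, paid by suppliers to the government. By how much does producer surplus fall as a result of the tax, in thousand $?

Producer surplus falls by $25.5 thousand.

Without the tax, 59 − P = 3P − 69 gives 4P = 128, so P* = $32 and Q* = 27.
With the tax collected from suppliers, supply shifts: Qs = 3(P − 4) − 69.
New equilibrium: consumers pay $35, suppliers receive $31, Q = 24. (Wedge: Pb − Ps = 4.)
ΔPS is the trapezoid between Q = 24 and Q = 27 of height $1: ½ · (27 + 24) · 1 = $25.5.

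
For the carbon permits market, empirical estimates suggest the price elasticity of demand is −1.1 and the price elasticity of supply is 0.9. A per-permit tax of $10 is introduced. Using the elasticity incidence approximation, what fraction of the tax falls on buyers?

Buyers' share ≈ 0.45.

Incidence ratio: buyers' share ≈ εs / (εs + |εd|) = 0.9 / (0.9 + 1.1) = 0.45.
Supply is the less elastic side, so buyers bear the smaller share.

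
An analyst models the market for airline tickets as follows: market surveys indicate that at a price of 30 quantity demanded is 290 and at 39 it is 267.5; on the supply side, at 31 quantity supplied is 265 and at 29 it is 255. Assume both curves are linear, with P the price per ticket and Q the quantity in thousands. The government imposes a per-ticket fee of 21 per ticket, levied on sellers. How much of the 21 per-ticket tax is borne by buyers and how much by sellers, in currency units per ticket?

Buyers bear 14 per ticket; sellers bear 7 per ticket.

Demand slope: (267.5 − 290)/(39 − 30) = -2.5, so Qd = 365 − 2.5P.
Supply slope: (255 − 265)/(29 − 31) = 5, so Qs = 5P + 110.
Before the tax: set 365 − 2.5P = 5P + 110 → P* = 34, Q* = 280.
With the tax collected from sellers, supply shifts: Qs = 5(P − 21) + 110.
Solving gives Q = 245 with buyers paying 48 and sellers receiving 27 (the 21 wedge).
Burden on buyers: 14; on sellers: 7. (They sum to 21.)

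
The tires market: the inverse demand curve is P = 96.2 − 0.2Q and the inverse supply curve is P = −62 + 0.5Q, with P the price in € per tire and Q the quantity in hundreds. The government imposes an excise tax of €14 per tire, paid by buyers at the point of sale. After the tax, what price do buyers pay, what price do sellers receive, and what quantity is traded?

Buyers pay €55; sellers receive €41; quantity = 206.

Inverting to Q(P) form: Qd = 481 − 5P; Qs = 2P + 124.
Before the tax: set 481 − 5P = 2P + 124 → P* = €51, Q* = 226.
With the tax collected from buyers, demand (in seller-price terms) shifts: Qd = 481 − 5(P + 14).
Solving gives Q = 206 with buyers paying €55 and sellers receiving €41 (the €14 wedge).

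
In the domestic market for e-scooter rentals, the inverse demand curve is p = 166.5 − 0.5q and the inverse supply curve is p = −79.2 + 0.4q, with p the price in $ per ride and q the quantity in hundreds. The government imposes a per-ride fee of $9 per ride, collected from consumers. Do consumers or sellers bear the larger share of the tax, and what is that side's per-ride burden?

Inverting to q(p) form: qd = 333 − 2p; qs = 2.5p + 198.
Before the tax: set 333 − 2p = 2.5p + 198 → p* = $30, q* = 273.
With the tax collected from consumers, demand (in seller-price terms) shifts: qd = 333 − 2(p + 9).
Solving gives q = 263 with consumers paying $35 and sellers receiving $26 (the $9 wedge).
Per-ride burden: consumers $5, sellers $4.
Consumers take the larger share because demand is less price-elastic here (demand slope 2 vs supply slope 2.5).

Consumers bear the larger share: $5 per ride.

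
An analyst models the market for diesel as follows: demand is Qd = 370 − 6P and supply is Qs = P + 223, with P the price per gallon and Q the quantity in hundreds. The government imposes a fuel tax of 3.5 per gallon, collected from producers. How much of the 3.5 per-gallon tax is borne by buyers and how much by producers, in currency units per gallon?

Without the tax, 370 − 6P = P + 223 gives 7P = 147, so P* = 21 and Q* = 244.
With the tax collected from producers, supply shifts: Qs = (P − 3.5) + 223.
New equilibrium: buyers pay 21.5, producers receive 18, Q = 241. (Wedge: Pb − Ps = 3.5.)
Burden on buyers: 0.5; on producers: 3. (They sum to 3.5.)

Buyers bear 0.5 per gallon; producers bear 3 per gallon.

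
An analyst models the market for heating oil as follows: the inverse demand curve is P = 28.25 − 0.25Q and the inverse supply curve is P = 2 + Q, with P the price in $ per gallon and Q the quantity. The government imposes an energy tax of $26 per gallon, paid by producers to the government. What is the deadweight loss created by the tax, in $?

Inverting to Q(P) form: Qd = 113 − 4P; Qs = P − 2.
Before the tax: set 113 − 4P = P − 2 → P* = $23, Q* = 21.
With the tax collected from producers, supply shifts: Qs = (P − 26) − 2.
Solving gives Q = 0.2 with consumers paying $28.2 and producers receiving $2.2 (the $26 wedge).
Quantity falls by |ΔQ| = |21 − 0.2| = 20.8.
DWL = ½ · t · |ΔQ| = ½ · 26 · 20.8 = $270.4.

Deadweight loss = $270.4.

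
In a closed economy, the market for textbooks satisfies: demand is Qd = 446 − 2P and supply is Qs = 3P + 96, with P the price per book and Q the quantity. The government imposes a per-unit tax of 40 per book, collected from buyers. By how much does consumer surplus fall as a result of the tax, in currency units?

Consumer surplus falls by 6768.

Before the tax: set 446 − 2P = 3P + 96 → P* = 70, Q* = 306.
With the tax collected from buyers, demand (in seller-price terms) shifts: Qd = 446 − 2(P + 40).
Solving gives Q = 258 with buyers paying 94 and suppliers receiving 54 (the 40 wedge).
ΔCS is the trapezoid between Q = 258 and Q = 306 of height 24: ½ · (306 + 258) · 24 = 6768.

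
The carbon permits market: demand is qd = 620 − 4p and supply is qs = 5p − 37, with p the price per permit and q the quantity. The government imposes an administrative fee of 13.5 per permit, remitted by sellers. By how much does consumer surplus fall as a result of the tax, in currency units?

Consumer surplus falls by 2347.5.

Without the tax, 620 − 4p = 5p − 37 gives 9p = 657, so p* = 73 and q* = 328.
With the tax collected from sellers, supply shifts: qs = 5(p − 13.5) − 37.
Solving gives q = 298 with buyers paying 80.5 and sellers receiving 67 (the 13.5 wedge).
ΔCS is the trapezoid between Q = 298 and Q = 328 of height 7.5: ½ · (328 + 298) · 7.5 = 2347.5.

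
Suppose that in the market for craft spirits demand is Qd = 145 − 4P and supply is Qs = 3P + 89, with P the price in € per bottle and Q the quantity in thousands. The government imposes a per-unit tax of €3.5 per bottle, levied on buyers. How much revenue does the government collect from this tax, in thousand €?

Tax revenue = €374.5 thousand.

Before the tax: set 145 − 4P = 3P + 89 → P* = €8, Q* = 113.
With the tax collected from buyers, demand (in seller-price terms) shifts: Qd = 145 − 4(P + 3.5).
New equilibrium: buyers pay €9.5, suppliers receive €6, Q = 107. (Wedge: Pb − Ps = 3.5.)
Revenue = t · Q = 3.5 · 107 = €374.5.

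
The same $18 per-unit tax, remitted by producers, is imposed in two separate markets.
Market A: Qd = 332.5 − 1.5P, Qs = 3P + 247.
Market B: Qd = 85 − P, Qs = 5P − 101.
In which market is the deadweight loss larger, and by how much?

Market A: pre-tax P* = $19, Q* = 304; post-tax Q = 286; deadweight loss = $162.
Market B: pre-tax P* = $31, Q* = 54; post-tax Q = 39; deadweight loss = $135.
Difference: $162 vs $135 → market A is larger by $27.

Market A, by $27.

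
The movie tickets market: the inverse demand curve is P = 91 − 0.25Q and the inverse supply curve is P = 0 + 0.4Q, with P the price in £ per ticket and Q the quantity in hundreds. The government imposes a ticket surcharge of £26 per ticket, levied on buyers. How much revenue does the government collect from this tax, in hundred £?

Tax revenue = £2600 hundred.

Inverting to Q(P) form: Qd = 364 − 4P; Qs = 2.5P.
Before the tax: set 364 − 4P = 2.5P → P* = £56, Q* = 140.
With the tax collected from buyers, demand (in seller-price terms) shifts: Qd = 364 − 4(P + 26).
New equilibrium: buyers pay £66, sellers receive £40, Q = 100. (Wedge: Pb − Ps = 26.)
Revenue = t · Q = 26 · 100 = £2600.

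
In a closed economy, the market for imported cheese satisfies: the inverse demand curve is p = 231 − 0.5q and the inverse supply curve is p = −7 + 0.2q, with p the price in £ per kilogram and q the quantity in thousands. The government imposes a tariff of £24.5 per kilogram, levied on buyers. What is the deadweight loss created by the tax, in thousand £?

Deadweight loss = £428.75 thousand.

Rewrite in direct form: qd = 462 − 2p and qs = 5p + 35.
Without the tax, 462 − 2p = 5p + 35 gives 7p = 427, so p* = £61 and q* = 340.
With the tax collected from buyers, demand (in seller-price terms) shifts: qd = 462 − 2(p + 24.5).
New equilibrium: buyers pay £78.5, sellers receive £54, q = 305. (Wedge: pb − ps = 24.5.)
Quantity falls by |ΔQ| = |340 − 305| = 35.
DWL = ½ · t · |ΔQ| = ½ · 24.5 · 35 = £428.75.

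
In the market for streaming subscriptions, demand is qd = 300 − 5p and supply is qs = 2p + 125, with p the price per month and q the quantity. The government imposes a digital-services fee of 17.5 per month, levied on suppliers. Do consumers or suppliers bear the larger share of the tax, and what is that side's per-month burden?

Without the tax, 300 − 5p = 2p + 125 gives 7p = 175, so p* = 25 and q* = 175.
With the tax collected from suppliers, supply shifts: qs = 2(p − 17.5) + 125.
New equilibrium: consumers pay 30, suppliers receive 12.5, q = 150. (Wedge: pb − ps = 17.5.)
Per-month burden: consumers 5, suppliers 12.5.
Suppliers take the larger share because supply is less price-elastic here (demand slope 5 vs supply slope 2).

Suppliers bear the larger share: 12.5 per month.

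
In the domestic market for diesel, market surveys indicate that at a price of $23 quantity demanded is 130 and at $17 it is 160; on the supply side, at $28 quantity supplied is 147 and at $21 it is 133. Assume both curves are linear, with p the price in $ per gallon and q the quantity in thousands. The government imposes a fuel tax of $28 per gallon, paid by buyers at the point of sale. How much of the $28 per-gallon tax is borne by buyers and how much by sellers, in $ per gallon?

Demand slope: (160 − 130)/(17 − 23) = -5, so qd = 245 − 5p.
Supply slope: (133 − 147)/(21 − 28) = 2, so qs = 2p + 91.
Before the tax: set 245 − 5p = 2p + 91 → p* = $22, q* = 135.
With the tax collected from buyers, demand (in seller-price terms) shifts: qd = 245 − 5(p + 28).
New equilibrium: buyers pay $30, sellers receive $2, q = 95. (Wedge: pb − ps = 28.)
Burden on buyers: $8; on sellers: $20. (They sum to $28.)
The less price-elastic side of the market bears the larger share of a per-unit tax.

Buyers bear $8 per gallon; sellers bear $20 per gallon.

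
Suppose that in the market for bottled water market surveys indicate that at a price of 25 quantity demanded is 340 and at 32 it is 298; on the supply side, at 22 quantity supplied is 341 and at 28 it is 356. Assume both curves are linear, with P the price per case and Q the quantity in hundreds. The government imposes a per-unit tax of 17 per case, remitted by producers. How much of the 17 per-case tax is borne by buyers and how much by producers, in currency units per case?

Demand slope: (298 − 340)/(32 − 25) = -6, so Qd = 490 − 6P.
Supply slope: (356 − 341)/(28 − 22) = 2.5, so Qs = 2.5P + 286.
Without the tax, 490 − 6P = 2.5P + 286 gives 8.5P = 204, so P* = 24 and Q* = 346.
With the tax collected from producers, supply shifts: Qs = 2.5(P − 17) + 286.
Solving gives Q = 316 with buyers paying 29 and producers receiving 12 (the 17 wedge).
Burden on buyers: 5; on producers: 12. (They sum to 17.)

Buyers bear 5 per case; producers bear 12 per case.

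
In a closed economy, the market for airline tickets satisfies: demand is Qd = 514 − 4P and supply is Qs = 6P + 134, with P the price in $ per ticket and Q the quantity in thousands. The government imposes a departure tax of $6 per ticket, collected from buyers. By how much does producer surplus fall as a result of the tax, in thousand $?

Producer surplus falls by $851.52 thousand.

Without the tax, 514 − 4P = 6P + 134 gives 10P = 380, so P* = $38 and Q* = 362.
With the tax collected from buyers, demand (in seller-price terms) shifts: Qd = 514 − 4(P + 6).
Solving gives Q = 347.6 with buyers paying $41.6 and suppliers receiving $35.6 (the $6 wedge).
ΔPS is the trapezoid between Q = 347.6 and Q = 362 of height $2.4: ½ · (362 + 347.6) · 2.4 = $851.52.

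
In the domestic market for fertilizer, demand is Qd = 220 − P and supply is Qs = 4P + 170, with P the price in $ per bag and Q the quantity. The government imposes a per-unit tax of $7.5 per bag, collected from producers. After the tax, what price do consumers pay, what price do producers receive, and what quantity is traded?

Consumers pay $16; producers receive $8.5; quantity = 204.

Without the tax, 220 − P = 4P + 170 gives 5P = 50, so P* = $10 and Q* = 210.
With the tax collected from producers, supply shifts: Qs = 4(P − 7.5) + 170.
Solving gives Q = 204 with consumers paying $16 and producers receiving $8.5 (the $7.5 wedge).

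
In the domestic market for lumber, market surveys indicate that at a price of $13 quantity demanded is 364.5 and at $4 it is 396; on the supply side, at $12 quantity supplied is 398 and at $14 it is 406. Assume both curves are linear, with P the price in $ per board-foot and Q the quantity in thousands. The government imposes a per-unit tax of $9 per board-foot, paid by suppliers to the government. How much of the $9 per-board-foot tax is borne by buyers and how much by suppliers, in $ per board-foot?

Buyers bear $4.8 per board-foot; suppliers bear $4.2 per board-foot.

Demand slope: (396 − 364.5)/(4 − 13) = -3.5, so Qd = 410 − 3.5P.
Supply slope: (406 − 398)/(14 − 12) = 4, so Qs = 4P + 350.
Without the tax, 410 − 3.5P = 4P + 350 gives 7.5P = 60, so P* = $8 and Q* = 382.
With the tax collected from suppliers, supply shifts: Qs = 4(P − 9) + 350.
New equilibrium: buyers pay $12.8, suppliers receive $3.8, Q = 365.2. (Wedge: Pb − Ps = 9.)
Burden on buyers: $4.8; on suppliers: $4.2. (They sum to $9.)
The less price-elastic side of the market bears the larger share of a per-unit tax.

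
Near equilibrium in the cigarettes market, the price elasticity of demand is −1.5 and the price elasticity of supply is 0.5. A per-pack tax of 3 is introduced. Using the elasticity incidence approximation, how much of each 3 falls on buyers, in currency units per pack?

Buyers bear ≈ 0.75 per pack.

Incidence ratio: buyers' share ≈ εs / (εs + |εd|) = 0.5 / (0.5 + 1.5) = 0.25.
So buyers bear ≈ 0.25 × 3 = 0.75; producers bear 2.25.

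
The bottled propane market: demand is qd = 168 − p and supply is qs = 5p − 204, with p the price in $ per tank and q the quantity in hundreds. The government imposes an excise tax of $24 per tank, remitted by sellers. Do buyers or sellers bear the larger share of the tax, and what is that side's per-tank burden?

Without the tax, 168 − p = 5p − 204 gives 6p = 372, so p* = $62 and q* = 106.
With the tax collected from sellers, supply shifts: qs = 5(p − 24) − 204.
New equilibrium: buyers pay $82, sellers receive $58, q = 86. (Wedge: pb − ps = 24.)
Per-tank burden: buyers $20, sellers $4.
Buyers take the larger share because demand is less price-elastic here (demand slope 1 vs supply slope 5).

Buyers bear the larger share: $20 per tank.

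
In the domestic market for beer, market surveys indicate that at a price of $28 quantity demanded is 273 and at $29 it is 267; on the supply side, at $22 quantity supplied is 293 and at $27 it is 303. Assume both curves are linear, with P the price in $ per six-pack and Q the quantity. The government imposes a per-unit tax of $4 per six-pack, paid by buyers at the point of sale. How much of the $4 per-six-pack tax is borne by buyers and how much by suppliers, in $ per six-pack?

Buyers bear $1 per six-pack; suppliers bear $3 per six-pack.

Demand slope: (267 − 273)/(29 − 28) = -6, so Qd = 441 − 6P.
Supply slope: (303 − 293)/(27 − 22) = 2, so Qs = 2P + 249.
Without the tax, 441 − 6P = 2P + 249 gives 8P = 192, so P* = $24 and Q* = 297.
With the tax collected from buyers, demand (in seller-price terms) shifts: Qd = 441 − 6(P + 4).
Solving gives Q = 291 with buyers paying $25 and suppliers receiving $21 (the $4 wedge).
Burden on buyers: $1; on suppliers: $3. (They sum to $4.)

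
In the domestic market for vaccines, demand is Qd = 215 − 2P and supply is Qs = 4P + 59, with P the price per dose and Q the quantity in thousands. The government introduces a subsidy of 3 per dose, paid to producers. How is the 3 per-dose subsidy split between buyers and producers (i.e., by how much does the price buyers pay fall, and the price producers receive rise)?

Buyers gain 2 per dose; producers gain 1 per dose.

Before the subsidy: set 215 − 2P = 4P + 59 → P* = 26, Q* = 163.
With a per-unit subsidy paid to producers, each receives P + 3 per unit sold, so supply becomes Qs = 4(P + 3) + 59.
New equilibrium: buyers pay 24, producers receive 27, Q = 167. (Wedge: Pb − Ps = −3.)
Gain to buyers: 2; to producers: 1. (They sum to 3.)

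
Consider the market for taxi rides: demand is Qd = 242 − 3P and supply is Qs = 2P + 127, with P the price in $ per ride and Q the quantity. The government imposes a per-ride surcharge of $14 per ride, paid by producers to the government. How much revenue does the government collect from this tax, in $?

Tax revenue = $2186.8.

Before the tax: set 242 − 3P = 2P + 127 → P* = $23, Q* = 173.
With the tax collected from producers, supply shifts: Qs = 2(P − 14) + 127.
Solving gives Q = 156.2 with consumers paying $28.6 and producers receiving $14.6 (the $14 wedge).
Revenue = t · Q = 14 · 156.2 = $2186.8.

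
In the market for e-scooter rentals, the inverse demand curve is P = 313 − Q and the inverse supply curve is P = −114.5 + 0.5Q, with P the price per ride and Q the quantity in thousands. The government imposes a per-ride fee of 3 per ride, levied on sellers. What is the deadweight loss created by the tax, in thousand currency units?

Inverting to Q(P) form: Qd = 313 − P; Qs = 2P + 229.
Without the tax, 313 − P = 2P + 229 gives 3P = 84, so P* = 28 and Q* = 285.
With the tax collected from sellers, supply shifts: Qs = 2(P − 3) + 229.
Solving gives Q = 283 with consumers paying 30 and sellers receiving 27 (the 3 wedge).
Quantity falls by |ΔQ| = |285 − 283| = 2.
DWL = ½ · t · |ΔQ| = ½ · 3 · 2 = 3.

Deadweight loss = 3 thousand.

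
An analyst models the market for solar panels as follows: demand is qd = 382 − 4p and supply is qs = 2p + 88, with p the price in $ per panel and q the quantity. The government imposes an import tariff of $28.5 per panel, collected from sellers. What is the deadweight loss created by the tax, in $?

Deadweight loss = $541.5.

Without the tax, 382 − 4p = 2p + 88 gives 6p = 294, so p* = $49 and q* = 186.
With the tax collected from sellers, supply shifts: qs = 2(p − 28.5) + 88.
Solving gives q = 148 with buyers paying $58.5 and sellers receiving $30 (the $28.5 wedge).
Quantity falls by |ΔQ| = |186 − 148| = 38.
DWL = ½ · t · |ΔQ| = ½ · 28.5 · 38 = $541.5.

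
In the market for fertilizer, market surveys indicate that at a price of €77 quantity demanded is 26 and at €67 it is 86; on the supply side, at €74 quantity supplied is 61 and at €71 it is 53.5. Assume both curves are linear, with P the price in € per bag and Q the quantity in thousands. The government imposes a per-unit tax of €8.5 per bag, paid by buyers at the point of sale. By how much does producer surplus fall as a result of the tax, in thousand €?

Demand slope: (86 − 26)/(67 − 77) = -6, so Qd = 488 − 6P.
Supply slope: (53.5 − 61)/(71 − 74) = 2.5, so Qs = 2.5P − 124.
Before the tax: set 488 − 6P = 2.5P − 124 → P* = €72, Q* = 56.
With the tax collected from buyers, demand (in seller-price terms) shifts: Qd = 488 − 6(P + 8.5).
Solving gives Q = 41 with buyers paying €74.5 and sellers receiving €66 (the €8.5 wedge).
ΔPS is the trapezoid between Q = 41 and Q = 56 of height €6: ½ · (56 + 41) · 6 = €291.

Producer surplus falls by €291 thousand.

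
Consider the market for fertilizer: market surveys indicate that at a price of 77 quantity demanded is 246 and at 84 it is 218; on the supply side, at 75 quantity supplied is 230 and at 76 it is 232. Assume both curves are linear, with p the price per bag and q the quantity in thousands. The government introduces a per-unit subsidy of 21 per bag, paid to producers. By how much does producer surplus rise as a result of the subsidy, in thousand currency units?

Producer surplus rises by 3528 thousand.

Demand slope: (218 − 246)/(84 − 77) = -4, so qd = 554 − 4p.
Supply slope: (232 − 230)/(76 − 75) = 2, so qs = 2p + 80.
Before the subsidy: set 554 − 4p = 2p + 80 → p* = 79, q* = 238.
With a per-unit subsidy paid to producers, each receives p + 21 per unit sold, so supply becomes qs = 2(p + 21) + 80.
Solving gives q = 266 with consumers paying 72 and producers receiving 93 (the 21 wedge).
ΔPS is the trapezoid between Q = 266 and Q = 238 of height 14: ½ · (238 + 266) · 14 = 3528.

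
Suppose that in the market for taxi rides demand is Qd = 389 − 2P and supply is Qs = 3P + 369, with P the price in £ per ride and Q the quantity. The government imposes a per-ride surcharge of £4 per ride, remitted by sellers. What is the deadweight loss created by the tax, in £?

Before the tax: set 389 − 2P = 3P + 369 → P* = £4, Q* = 381.
With the tax collected from sellers, supply shifts: Qs = 3(P − 4) + 369.
Solving gives Q = 376.2 with consumers paying £6.4 and sellers receiving £2.4 (the £4 wedge).
Quantity falls by |ΔQ| = |381 − 376.2| = 4.8.
DWL = ½ · t · |ΔQ| = ½ · 4 · 4.8 = £9.6.

Deadweight loss = £9.6.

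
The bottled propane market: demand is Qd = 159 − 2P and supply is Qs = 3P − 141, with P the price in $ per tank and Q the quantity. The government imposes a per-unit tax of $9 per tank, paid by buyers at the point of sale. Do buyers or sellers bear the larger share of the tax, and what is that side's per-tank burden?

Buyers bear the larger share: $5.4 per tank.

Before the tax: set 159 − 2P = 3P − 141 → P* = $60, Q* = 39.
With the tax collected from buyers, demand (in seller-price terms) shifts: Qd = 159 − 2(P + 9).
Solving gives Q = 28.2 with buyers paying $65.4 and sellers receiving $56.4 (the $9 wedge).
Per-tank burden: buyers $5.4, sellers $3.6.
Buyers take the larger share because demand is less price-elastic here (demand slope 2 vs supply slope 3).
The less price-elastic side of the market bears the larger share of a per-unit tax.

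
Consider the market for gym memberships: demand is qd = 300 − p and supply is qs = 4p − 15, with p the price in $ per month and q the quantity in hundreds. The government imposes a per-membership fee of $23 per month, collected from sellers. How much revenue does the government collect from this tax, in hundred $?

Without the tax, 300 − p = 4p − 15 gives 5p = 315, so p* = $63 and q* = 237.
With the tax collected from sellers, supply shifts: qs = 4(p − 23) − 15.
New equilibrium: consumers pay $81.4, sellers receive $58.4, q = 218.6. (Wedge: pb − ps = 23.)
Revenue = t · Q = 23 · 218.6 = $5027.8.

Tax revenue = $5027.8 hundred.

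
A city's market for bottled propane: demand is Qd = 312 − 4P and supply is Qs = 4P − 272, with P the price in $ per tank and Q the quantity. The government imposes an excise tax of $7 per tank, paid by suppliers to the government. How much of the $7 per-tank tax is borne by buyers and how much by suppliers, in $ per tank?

Without the tax, 312 − 4P = 4P − 272 gives 8P = 584, so P* = $73 and Q* = 20.
With the tax collected from suppliers, supply shifts: Qs = 4(P − 7) − 272.
Solving gives Q = 6 with buyers paying $76.5 and suppliers receiving $69.5 (the $7 wedge).
Burden on buyers: $3.5; on suppliers: $3.5. (They sum to $7.)

Buyers bear $3.5 per tank; suppliers bear $3.5 per tank.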